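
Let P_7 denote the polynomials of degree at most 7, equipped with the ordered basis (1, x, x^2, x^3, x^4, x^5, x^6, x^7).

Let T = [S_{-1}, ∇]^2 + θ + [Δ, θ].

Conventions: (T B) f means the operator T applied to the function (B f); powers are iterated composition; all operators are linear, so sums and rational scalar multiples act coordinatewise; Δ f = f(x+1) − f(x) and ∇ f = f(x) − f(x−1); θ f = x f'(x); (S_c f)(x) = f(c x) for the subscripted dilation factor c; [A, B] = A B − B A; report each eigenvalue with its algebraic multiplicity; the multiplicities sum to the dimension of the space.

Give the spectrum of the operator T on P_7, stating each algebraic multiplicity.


image of 1: 0
image of x: x + 1
image of x^2: 2x^2 + 2x - 6
image of x^3: 3x^3 + 3x^2 - 18x + 3
image of x^4: 4x^4 + 4x^3 - 36x^2 + 12x - 28
image of x^5: 5x^5 + 5x^4 - 60x^3 + 30x^2 - 140x + 5
image of x^6: 6x^6 + 6x^5 - 90x^4 + 60x^3 - 420x^2 + 30x - 122
image of x^7: 7x^7 + 7x^6 - 126x^5 + 105x^4 - 980x^3 + 105x^2 - 854x + 7
the matrix is upper triangular; its diagonal is (0, 1, 2, 3, 4, 5, 6, 7)
for a triangular matrix the eigenvalues are the diagonal entries, with algebraic multiplicity their repetition count

λ = 0 (multiplicity 1), λ = 1 (multiplicity 1), λ = 2 (multiplicity 1), λ = 3 (multiplicity 1), λ = 4 (multiplicity 1), λ = 5 (multiplicity 1), λ = 6 (multiplicity 1), λ = 7 (multiplicity 1)


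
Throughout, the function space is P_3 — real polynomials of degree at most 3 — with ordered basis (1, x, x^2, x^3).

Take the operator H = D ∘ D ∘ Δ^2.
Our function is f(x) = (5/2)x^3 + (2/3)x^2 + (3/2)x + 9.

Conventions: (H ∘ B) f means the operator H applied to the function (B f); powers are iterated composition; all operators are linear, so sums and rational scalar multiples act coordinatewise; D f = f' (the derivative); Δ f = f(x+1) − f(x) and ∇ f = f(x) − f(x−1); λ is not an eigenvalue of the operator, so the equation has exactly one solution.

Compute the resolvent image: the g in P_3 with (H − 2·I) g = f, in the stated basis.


write g with unknown coordinates in the stated basis and equate coefficients in (H − 2·I) g = f
solving from the highest basis element down gives g = -(5/4)x^3 - (1/3)x^2 - (3/4)x - 9/2
check: H g = 0
so H g − 2·g = (5/2)x^3 + (2/3)x^2 + (3/2)x + 9 = f ✓

the image equals g(x) = -(5/4)x^3 - (1/3)x^2 - (3/4)x - 9/2


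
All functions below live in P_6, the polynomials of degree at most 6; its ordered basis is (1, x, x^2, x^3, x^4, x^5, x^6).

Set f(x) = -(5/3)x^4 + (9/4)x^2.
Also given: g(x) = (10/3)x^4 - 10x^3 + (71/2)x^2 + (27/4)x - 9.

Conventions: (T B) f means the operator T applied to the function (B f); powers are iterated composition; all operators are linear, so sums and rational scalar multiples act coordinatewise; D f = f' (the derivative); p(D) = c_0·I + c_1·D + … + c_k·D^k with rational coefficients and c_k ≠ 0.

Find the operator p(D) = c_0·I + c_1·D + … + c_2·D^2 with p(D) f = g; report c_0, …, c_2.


p(D) = -2·I + (3/2)·D − 2·D^2, i.e. c_0 = -2, c_1 = 3/2, c_2 = -2

D^0 f = -(5/3)x^4 + (9/4)x^2
D^1 f = -(20/3)x^3 + (9/2)x
D^2 f = -20x^2 + 9/2
matching coefficients of g against c_0 f + c_1 Df + … from the top degree down determines the c_i
solution: c_0 = -2, c_1 = 3/2, c_2 = -2


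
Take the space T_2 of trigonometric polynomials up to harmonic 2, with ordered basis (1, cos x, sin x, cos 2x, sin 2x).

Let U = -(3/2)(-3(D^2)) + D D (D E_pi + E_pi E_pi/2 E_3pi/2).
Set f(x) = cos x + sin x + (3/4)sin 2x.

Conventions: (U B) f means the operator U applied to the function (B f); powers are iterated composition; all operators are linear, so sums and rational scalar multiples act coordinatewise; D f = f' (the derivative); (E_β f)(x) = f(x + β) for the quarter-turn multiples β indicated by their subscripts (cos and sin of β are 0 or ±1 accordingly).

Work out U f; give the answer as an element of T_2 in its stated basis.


D f = cos x - sin x + (3/2)cos 2x
D D f = -cos x - sin x - 3sin 2x
(-3(D^2)) f = 3cos x + 3sin x + 9sin 2x
(-(3/2)(-3(D^2))) f = -(9/2)cos x - (9/2)sin x - (27/2)sin 2x
E_pi f = -cos x - sin x + (3/4)sin 2x
D E_pi f = -cos x + sin x + (3/2)cos 2x
E_3pi/2 f = -cos x + sin x - (3/4)sin 2x
E_pi/2 E_3pi/2 f = cos x + sin x + (3/4)sin 2x
E_pi E_pi/2 E_3pi/2 f = -cos x - sin x + (3/4)sin 2x
(D E_pi + E_pi E_pi/2 E_3pi/2) f = -2cos x + (3/2)cos 2x + (3/4)sin 2x
D (D E_pi + E_pi E_pi/2 E_3pi/2) f = 2sin x + (3/2)cos 2x - 3sin 2x
D D (D E_pi + E_pi E_pi/2 E_3pi/2) f = 2cos x - 6cos 2x - 3sin 2x
(-(3/2)(-3(D^2)) + D D (D E_pi + E_pi E_pi/2 E_3pi/2)) f = -(5/2)cos x - (9/2)sin x - 6cos 2x - (33/2)sin 2x

the image equals g(x) = -(5/2)cos x - (9/2)sin x - 6cos 2x - (33/2)sin 2x


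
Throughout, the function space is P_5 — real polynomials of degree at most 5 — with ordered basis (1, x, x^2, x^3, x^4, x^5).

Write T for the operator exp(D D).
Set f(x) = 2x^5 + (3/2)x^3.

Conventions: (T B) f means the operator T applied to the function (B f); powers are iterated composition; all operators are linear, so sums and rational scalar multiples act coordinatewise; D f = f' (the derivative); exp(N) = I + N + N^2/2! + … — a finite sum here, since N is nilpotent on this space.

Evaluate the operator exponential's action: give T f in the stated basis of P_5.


order-1 term: 40x^3 + 9x
order-2 term: 120x
the series for exp(D D) f terminates at order 2
exp(D D) f = 2x^5 + (83/2)x^3 + 129x

g(x) = 2x^5 + (83/2)x^3 + 129x


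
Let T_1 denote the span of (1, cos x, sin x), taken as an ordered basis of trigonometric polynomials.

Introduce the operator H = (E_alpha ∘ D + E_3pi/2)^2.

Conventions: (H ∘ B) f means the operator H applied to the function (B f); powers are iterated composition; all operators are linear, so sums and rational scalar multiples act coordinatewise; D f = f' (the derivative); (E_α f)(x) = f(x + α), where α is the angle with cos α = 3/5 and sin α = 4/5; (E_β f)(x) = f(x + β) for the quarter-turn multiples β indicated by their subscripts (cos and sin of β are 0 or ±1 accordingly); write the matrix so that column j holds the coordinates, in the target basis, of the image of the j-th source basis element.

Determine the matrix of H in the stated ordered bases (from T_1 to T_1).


image of 1: 1
image of cos x: (12/25)cos x - (16/25)sin x
image of sin x: (16/25)cos x + (12/25)sin x
each image's coordinates form column j of the matrix

the matrix is [[1, 0, 0]; [0, 12/25, 16/25]; [0, -16/25, 12/25]] (rows listed top to bottom)


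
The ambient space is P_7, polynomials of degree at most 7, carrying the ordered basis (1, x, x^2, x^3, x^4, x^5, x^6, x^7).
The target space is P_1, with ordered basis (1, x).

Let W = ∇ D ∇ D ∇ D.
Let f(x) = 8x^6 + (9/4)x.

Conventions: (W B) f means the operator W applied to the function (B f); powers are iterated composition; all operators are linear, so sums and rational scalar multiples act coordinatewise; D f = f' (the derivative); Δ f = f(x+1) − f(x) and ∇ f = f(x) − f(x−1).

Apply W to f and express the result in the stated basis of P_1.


D f = 48x^5 + 9/4
∇ D f = 240x^4 - 480x^3 + 480x^2 - 240x + 48
D (∇ D) f = 960x^3 - 1440x^2 + 960x - 240
∇ D (∇ D) f = 2880x^2 - 5760x + 3360
D ∇ D (∇ D) f = 5760x - 5760
∇ (D ∇ D) (∇ D) f = 5760

the result is g(x) = 5760


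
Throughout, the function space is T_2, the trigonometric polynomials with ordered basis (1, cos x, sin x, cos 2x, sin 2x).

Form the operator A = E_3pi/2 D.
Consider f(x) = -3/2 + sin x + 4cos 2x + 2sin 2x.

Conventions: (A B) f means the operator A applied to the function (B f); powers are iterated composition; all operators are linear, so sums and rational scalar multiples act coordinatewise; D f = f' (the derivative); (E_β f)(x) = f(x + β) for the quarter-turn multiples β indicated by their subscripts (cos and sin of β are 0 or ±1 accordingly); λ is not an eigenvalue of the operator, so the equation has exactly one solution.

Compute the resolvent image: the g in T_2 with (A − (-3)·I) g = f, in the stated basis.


write g with unknown coordinates in the stated basis and equate coefficients in (A − (-3)·I) g = f
solving from the highest basis element down gives g = -1/2 + (1/4)sin x + (16/13)cos 2x - (2/13)sin 2x
check: A g = (1/4)sin x + (4/13)cos 2x + (32/13)sin 2x
so A g − (-3)·g = -3/2 + sin x + 4cos 2x + 2sin 2x = f ✓

the image equals g(x) = -1/2 + (1/4)sin x + (16/13)cos 2x - (2/13)sin 2x


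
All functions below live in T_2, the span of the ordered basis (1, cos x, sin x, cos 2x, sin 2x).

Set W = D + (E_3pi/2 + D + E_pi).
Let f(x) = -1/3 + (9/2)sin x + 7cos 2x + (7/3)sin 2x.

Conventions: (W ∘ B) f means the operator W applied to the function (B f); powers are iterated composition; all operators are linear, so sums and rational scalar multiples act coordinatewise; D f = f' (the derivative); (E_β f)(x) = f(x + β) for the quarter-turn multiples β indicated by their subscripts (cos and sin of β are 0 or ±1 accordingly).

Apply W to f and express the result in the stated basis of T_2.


D f = (9/2)cos x + (14/3)cos 2x - 14sin 2x
E_3pi/2 f = -1/3 - (9/2)cos x - 7cos 2x - (7/3)sin 2x
D f = (9/2)cos x + (14/3)cos 2x - 14sin 2x
E_pi f = -1/3 - (9/2)sin x + 7cos 2x + (7/3)sin 2x
(E_3pi/2 + D + E_pi) f = -2/3 - (9/2)sin x + (14/3)cos 2x - 14sin 2x
(D + (E_3pi/2 + D + E_pi)) f = -2/3 + (9/2)cos x - (9/2)sin x + (28/3)cos 2x - 28sin 2x

the image equals g(x) = -2/3 + (9/2)cos x - (9/2)sin x + (28/3)cos 2x - 28sin 2x


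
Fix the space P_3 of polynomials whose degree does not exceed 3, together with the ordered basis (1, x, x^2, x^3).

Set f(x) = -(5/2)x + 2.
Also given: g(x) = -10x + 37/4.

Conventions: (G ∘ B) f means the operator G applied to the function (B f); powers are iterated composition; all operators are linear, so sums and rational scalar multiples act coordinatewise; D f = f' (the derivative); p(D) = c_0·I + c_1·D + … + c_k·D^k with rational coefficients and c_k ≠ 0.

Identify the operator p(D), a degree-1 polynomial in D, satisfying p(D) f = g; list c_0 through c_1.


D^0 f = -(5/2)x + 2
D^1 f = -5/2
matching coefficients of g against c_0 f + c_1 Df + … from the top degree down determines the c_i
solution: c_0 = 4, c_1 = -1/2

c_0 = 4, c_1 = -1/2


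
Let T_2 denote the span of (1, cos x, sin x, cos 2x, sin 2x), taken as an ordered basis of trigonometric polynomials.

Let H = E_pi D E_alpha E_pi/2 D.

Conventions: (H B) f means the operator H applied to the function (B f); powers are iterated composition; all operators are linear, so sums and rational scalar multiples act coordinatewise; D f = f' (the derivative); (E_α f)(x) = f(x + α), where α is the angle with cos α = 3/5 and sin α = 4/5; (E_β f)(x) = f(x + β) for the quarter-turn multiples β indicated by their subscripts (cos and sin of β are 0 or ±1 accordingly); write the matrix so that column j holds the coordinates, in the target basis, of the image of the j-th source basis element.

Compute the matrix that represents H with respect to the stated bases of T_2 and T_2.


image of 1: 0
image of cos x: -(4/5)cos x - (3/5)sin x
image of sin x: (3/5)cos x - (4/5)sin x
image of cos 2x: -(28/25)cos 2x - (96/25)sin 2x
image of sin 2x: (96/25)cos 2x - (28/25)sin 2x
each image's coordinates form column j of the matrix

the matrix is [[0, 0, 0, 0, 0]; [0, -4/5, 3/5, 0, 0]; [0, -3/5, -4/5, 0, 0]; [0, 0, 0, -28/25, 96/25]; [0, 0, 0, -96/25, -28/25]] (rows listed top to bottom)


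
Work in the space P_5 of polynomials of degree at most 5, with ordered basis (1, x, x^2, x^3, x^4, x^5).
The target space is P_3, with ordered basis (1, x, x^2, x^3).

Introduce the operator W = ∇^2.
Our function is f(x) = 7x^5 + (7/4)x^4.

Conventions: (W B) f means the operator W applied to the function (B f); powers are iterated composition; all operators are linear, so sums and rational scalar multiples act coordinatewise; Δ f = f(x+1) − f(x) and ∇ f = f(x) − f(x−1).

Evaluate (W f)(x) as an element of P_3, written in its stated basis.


∇ f = 35x^4 - 63x^3 + (119/2)x^2 - 28x + 21/4
∇ ∇ f = 140x^3 - 399x^2 + 448x - 371/2

the image equals g(x) = 140x^3 - 399x^2 + 448x - 371/2


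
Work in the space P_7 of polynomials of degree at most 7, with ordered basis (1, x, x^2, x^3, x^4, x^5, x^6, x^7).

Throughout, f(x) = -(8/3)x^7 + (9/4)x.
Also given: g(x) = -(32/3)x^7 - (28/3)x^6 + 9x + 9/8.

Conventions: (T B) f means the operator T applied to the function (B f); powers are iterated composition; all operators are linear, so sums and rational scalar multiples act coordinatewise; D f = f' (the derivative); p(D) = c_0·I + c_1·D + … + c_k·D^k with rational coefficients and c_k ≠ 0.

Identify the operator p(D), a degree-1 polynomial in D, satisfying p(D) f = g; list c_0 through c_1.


p(D) = 4·I + (1/2)·D, i.e. c_0 = 4, c_1 = 1/2

D^0 f = -(8/3)x^7 + (9/4)x
D^1 f = -(56/3)x^6 + 9/4
matching coefficients of g against c_0 f + c_1 Df + … from the top degree down determines the c_i
solution: c_0 = 4, c_1 = 1/2


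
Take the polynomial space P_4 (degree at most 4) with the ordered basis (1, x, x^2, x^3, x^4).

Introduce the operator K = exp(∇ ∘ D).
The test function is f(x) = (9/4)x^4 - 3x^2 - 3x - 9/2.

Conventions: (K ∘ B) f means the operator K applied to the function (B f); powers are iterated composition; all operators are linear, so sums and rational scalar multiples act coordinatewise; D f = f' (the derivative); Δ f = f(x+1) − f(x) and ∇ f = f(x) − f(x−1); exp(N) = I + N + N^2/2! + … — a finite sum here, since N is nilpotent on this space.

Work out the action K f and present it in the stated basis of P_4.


order-1 term: 27x^2 - 27x + 3
order-2 term: 27
the series for exp(∇ ∘ D) f terminates at order 2
exp(∇ ∘ D) f = (9/4)x^4 + 24x^2 - 30x + 51/2

the result is g(x) = (9/4)x^4 + 24x^2 - 30x + 51/2


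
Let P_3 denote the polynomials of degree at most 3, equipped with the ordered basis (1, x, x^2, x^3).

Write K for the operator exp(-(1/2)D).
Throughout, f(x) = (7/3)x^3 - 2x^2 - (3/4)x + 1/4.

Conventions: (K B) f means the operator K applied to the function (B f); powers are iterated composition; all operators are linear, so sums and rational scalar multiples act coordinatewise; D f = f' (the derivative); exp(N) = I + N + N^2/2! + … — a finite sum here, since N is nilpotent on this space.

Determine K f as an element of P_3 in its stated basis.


order-1 term: -(7/2)x^2 + 2x + 3/8
order-2 term: (7/4)x - 1/2
order-3 term: -7/24
the series for exp(-(1/2)D) f terminates at order 3
exp(-(1/2)D) f = (7/3)x^3 - (11/2)x^2 + 3x - 1/6

g(x) = (7/3)x^3 - (11/2)x^2 + 3x - 1/6


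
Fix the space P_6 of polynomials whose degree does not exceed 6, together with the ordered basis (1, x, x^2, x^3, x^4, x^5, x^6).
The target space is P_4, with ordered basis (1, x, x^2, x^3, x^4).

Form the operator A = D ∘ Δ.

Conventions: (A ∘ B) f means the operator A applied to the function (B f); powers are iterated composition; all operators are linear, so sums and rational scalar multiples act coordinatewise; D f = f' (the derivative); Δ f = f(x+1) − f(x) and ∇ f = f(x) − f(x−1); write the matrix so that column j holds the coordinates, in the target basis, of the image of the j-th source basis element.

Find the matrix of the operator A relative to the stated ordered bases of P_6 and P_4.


the matrix is [[0, 0, 2, 3, 4, 5, 6]; [0, 0, 0, 6, 12, 20, 30]; [0, 0, 0, 0, 12, 30, 60]; [0, 0, 0, 0, 0, 20, 60]; [0, 0, 0, 0, 0, 0, 30]] (rows listed top to bottom)

image of 1: 0
image of x: 0
image of x^2: 2
image of x^3: 6x + 3
image of x^4: 12x^2 + 12x + 4
image of x^5: 20x^3 + 30x^2 + 20x + 5
image of x^6: 30x^4 + 60x^3 + 60x^2 + 30x + 6
each image's coordinates form column j of the matrix


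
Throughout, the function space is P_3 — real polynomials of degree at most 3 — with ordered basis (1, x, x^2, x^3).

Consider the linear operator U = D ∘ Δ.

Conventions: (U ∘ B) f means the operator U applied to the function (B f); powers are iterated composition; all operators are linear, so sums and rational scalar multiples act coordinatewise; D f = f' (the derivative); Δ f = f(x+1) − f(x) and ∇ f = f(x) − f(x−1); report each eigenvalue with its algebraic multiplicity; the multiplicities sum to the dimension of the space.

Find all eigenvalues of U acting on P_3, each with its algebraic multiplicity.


λ = 0 (multiplicity 4)

image of 1: 0
image of x: 0
image of x^2: 2
image of x^3: 6x + 3
the matrix is upper triangular; its diagonal is (0, 0, 0, 0)
for a triangular matrix the eigenvalues are the diagonal entries, with algebraic multiplicity their repetition count


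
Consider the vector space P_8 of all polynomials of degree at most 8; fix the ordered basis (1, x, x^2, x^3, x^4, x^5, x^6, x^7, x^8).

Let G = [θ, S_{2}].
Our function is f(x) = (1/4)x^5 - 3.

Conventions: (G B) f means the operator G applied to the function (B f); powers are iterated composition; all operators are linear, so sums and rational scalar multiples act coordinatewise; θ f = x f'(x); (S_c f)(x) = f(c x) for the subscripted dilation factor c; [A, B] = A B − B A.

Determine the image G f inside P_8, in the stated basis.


the result is g(x) = 0

S_{2} f = 8x^5 - 3
θ S_{2} f = 40x^5
θ f = (5/4)x^5
S_{2} θ f = 40x^5
[θ, S_{2}] f = 0


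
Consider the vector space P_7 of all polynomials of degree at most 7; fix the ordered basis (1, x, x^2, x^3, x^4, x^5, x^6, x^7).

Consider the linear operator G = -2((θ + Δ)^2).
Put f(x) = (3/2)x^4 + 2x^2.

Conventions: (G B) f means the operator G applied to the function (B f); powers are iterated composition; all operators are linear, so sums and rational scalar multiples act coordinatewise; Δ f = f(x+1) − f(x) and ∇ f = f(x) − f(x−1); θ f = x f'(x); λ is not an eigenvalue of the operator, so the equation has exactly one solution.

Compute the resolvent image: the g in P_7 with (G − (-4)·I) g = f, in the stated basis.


write g with unknown coordinates in the stated basis and equate coefficients in (G − (-4)·I) g = f
solving from the highest basis element down gives g = -(3/56)x^4 + (3/14)x^3 - (23/28)x^2 - (24/7)x - 23/8
check: G g = (12/7)x^4 - (6/7)x^3 + (37/7)x^2 + (96/7)x + 23/2
so G g − (-4)·g = (3/2)x^4 + 2x^2 = f ✓

the image equals g(x) = -(3/56)x^4 + (3/14)x^3 - (23/28)x^2 - (24/7)x - 23/8


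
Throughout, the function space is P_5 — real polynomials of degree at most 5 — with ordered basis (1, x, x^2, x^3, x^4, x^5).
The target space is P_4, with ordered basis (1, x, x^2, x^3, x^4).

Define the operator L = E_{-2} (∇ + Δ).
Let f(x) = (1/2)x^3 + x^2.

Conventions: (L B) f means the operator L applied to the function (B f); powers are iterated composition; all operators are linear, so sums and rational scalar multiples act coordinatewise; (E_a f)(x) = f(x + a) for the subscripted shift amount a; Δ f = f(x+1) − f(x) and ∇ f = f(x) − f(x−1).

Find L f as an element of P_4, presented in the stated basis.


∇ f = (3/2)x^2 + (1/2)x - 1/2
Δ f = (3/2)x^2 + (7/2)x + 3/2
(∇ + Δ) f = 3x^2 + 4x + 1
E_{-2} (∇ + Δ) f = 3x^2 - 8x + 5

the result is g(x) = 3x^2 - 8x + 5


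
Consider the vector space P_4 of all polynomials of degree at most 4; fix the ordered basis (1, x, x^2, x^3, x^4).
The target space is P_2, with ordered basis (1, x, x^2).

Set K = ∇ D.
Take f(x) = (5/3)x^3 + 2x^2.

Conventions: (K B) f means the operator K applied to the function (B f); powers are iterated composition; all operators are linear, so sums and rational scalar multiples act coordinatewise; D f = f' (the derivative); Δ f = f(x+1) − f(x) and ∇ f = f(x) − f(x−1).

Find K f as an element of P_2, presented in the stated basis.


the result is g(x) = 10x - 1

D f = 5x^2 + 4x
∇ D f = 10x - 1


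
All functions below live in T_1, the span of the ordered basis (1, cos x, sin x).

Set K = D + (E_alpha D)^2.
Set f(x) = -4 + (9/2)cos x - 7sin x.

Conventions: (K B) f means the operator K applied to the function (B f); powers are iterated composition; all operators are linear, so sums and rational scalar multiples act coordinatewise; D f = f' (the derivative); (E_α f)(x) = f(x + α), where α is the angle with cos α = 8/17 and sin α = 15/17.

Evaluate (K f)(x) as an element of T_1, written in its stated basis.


the result is g(x) = (763/578)cos x - (2695/578)sin x

D f = -7cos x - (9/2)sin x
D f = -7cos x - (9/2)sin x
E_alpha D f = -(247/34)cos x + (69/17)sin x
D (E_alpha D) f = (69/17)cos x + (247/34)sin x
E_alpha D (E_alpha D) f = (4809/578)cos x - (47/289)sin x
(D + (E_alpha D)^2) f = (763/578)cos x - (2695/578)sin x


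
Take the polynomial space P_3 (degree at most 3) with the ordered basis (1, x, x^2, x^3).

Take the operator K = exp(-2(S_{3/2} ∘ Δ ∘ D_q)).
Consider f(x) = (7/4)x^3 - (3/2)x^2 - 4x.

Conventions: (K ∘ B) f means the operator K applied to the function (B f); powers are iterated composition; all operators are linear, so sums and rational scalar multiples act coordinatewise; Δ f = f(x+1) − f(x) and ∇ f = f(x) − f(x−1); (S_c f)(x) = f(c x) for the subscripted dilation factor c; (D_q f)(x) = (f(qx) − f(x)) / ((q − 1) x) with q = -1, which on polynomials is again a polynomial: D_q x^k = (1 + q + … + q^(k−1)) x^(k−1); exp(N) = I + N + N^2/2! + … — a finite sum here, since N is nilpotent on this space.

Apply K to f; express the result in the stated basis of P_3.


order-1 term: -(21/2)x - 7/2
the series for exp(-2(S_{3/2} ∘ Δ ∘ D_q)) f terminates at order 1
exp(-2(S_{3/2} ∘ Δ ∘ D_q)) f = (7/4)x^3 - (3/2)x^2 - (29/2)x - 7/2

g(x) = (7/4)x^3 - (3/2)x^2 - (29/2)x - 7/2


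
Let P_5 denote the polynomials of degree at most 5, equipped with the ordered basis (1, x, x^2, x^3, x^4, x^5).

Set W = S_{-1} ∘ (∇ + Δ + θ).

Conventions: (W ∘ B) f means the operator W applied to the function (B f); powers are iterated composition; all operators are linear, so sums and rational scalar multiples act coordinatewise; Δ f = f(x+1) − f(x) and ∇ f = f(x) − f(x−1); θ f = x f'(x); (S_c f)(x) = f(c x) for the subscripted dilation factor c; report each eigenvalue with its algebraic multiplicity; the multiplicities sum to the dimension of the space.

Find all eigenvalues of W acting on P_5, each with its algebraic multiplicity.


image of 1: 0
image of x: -x + 2
image of x^2: 2x^2 - 4x
image of x^3: -3x^3 + 6x^2 + 2
image of x^4: 4x^4 - 8x^3 - 8x
image of x^5: -5x^5 + 10x^4 + 20x^2 + 2
the matrix is upper triangular; its diagonal is (0, -1, 2, -3, 4, -5)
for a triangular matrix the eigenvalues are the diagonal entries, with algebraic multiplicity their repetition count

λ = -5 (multiplicity 1), λ = -3 (multiplicity 1), λ = -1 (multiplicity 1), λ = 0 (multiplicity 1), λ = 2 (multiplicity 1), λ = 4 (multiplicity 1)


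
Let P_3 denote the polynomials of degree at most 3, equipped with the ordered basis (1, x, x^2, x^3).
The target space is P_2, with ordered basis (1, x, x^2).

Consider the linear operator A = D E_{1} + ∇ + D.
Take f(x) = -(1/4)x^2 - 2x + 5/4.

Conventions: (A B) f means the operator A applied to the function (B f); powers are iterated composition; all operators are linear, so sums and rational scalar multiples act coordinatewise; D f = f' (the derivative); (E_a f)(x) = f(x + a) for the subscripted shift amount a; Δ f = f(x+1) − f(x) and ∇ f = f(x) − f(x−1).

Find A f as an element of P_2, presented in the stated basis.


E_{1} f = -(1/4)x^2 - (5/2)x - 1
D E_{1} f = -(1/2)x - 5/2
∇ f = -(1/2)x - 7/4
D f = -(1/2)x - 2
(D E_{1} + ∇ + D) f = -(3/2)x - 25/4

g(x) = -(3/2)x - 25/4


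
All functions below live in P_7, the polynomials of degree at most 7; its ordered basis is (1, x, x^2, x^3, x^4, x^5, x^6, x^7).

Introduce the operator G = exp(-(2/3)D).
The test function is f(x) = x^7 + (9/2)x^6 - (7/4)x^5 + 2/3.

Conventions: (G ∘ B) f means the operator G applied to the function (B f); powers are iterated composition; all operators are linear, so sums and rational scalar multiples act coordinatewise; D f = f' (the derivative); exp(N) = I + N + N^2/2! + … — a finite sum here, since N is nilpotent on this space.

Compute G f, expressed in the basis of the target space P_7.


the image equals g(x) = x^7 - (1/6)x^6 - (125/12)x^5 + (1375/54)x^4 - (2230/81)x^3 + (1276/81)x^2 - (3404/729)x + 2698/2187

order-1 term: -(14/3)x^6 - 18x^5 + (35/6)x^4
order-2 term: (28/3)x^5 + 30x^4 - (70/9)x^3
order-3 term: -(280/27)x^4 - (80/3)x^3 + (140/27)x^2
order-4 term: (560/81)x^3 + (40/3)x^2 - (140/81)x
order-5 term: -(224/81)x^2 - (32/9)x + 56/243
order-6 term: (448/729)x + 32/81
order-7 term: -128/2187
the series for exp(-(2/3)D) f terminates at order 7
exp(-(2/3)D) f = x^7 - (1/6)x^6 - (125/12)x^5 + (1375/54)x^4 - (2230/81)x^3 + (1276/81)x^2 - (3404/729)x + 2698/2187


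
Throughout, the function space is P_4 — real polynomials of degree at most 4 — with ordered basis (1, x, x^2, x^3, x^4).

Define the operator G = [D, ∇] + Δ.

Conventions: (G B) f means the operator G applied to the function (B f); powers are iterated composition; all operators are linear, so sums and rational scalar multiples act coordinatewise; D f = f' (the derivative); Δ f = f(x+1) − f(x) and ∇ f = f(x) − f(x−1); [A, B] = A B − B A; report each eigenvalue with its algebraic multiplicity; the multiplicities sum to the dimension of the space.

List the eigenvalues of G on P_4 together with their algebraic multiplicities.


λ = 0 (multiplicity 5)

image of 1: 0
image of x: 1
image of x^2: 2x + 1
image of x^3: 3x^2 + 3x + 1
image of x^4: 4x^3 + 6x^2 + 4x + 1
the matrix is upper triangular; its diagonal is (0, 0, 0, 0, 0)
for a triangular matrix the eigenvalues are the diagonal entries, with algebraic multiplicity their repetition count


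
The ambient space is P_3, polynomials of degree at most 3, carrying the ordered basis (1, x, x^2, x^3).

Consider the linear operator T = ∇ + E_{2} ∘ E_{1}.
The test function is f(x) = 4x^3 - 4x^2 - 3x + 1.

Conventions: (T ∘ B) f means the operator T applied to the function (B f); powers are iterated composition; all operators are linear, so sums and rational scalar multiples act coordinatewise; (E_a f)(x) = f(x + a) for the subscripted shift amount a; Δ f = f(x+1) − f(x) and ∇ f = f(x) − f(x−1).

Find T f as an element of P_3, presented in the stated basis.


∇ f = 12x^2 - 20x + 5
E_{1} f = 4x^3 + 8x^2 + x - 2
E_{2} E_{1} f = 4x^3 + 32x^2 + 81x + 64
(∇ + E_{2} ∘ E_{1}) f = 4x^3 + 44x^2 + 61x + 69

the result is g(x) = 4x^3 + 44x^2 + 61x + 69


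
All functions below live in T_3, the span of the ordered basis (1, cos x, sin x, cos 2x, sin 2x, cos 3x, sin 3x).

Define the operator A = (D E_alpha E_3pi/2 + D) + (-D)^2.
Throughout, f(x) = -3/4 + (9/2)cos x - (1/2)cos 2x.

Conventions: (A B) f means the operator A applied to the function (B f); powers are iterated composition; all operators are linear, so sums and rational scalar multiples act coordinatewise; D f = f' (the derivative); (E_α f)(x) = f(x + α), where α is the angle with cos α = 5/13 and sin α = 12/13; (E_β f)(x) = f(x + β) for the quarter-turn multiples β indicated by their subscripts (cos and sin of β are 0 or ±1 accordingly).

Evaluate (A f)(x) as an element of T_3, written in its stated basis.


g(x) = -(36/13)cos x - (225/26)sin x + (218/169)cos 2x + (288/169)sin 2x

E_3pi/2 f = -3/4 + (9/2)sin x + (1/2)cos 2x
E_alpha E_3pi/2 f = -3/4 + (54/13)cos x + (45/26)sin x - (119/338)cos 2x - (60/169)sin 2x
D E_alpha E_3pi/2 f = (45/26)cos x - (54/13)sin x - (120/169)cos 2x + (119/169)sin 2x
D f = -(9/2)sin x + sin 2x
(D E_alpha E_3pi/2 + D) f = (45/26)cos x - (225/26)sin x - (120/169)cos 2x + (288/169)sin 2x
D f = -(9/2)sin x + sin 2x
(-D) f = (9/2)sin x - sin 2x
D (-D) f = (9/2)cos x - 2cos 2x
(-D) (-D) f = -(9/2)cos x + 2cos 2x
((D E_alpha E_3pi/2 + D) + (-D)^2) f = -(36/13)cos x - (225/26)sin x + (218/169)cos 2x + (288/169)sin 2x


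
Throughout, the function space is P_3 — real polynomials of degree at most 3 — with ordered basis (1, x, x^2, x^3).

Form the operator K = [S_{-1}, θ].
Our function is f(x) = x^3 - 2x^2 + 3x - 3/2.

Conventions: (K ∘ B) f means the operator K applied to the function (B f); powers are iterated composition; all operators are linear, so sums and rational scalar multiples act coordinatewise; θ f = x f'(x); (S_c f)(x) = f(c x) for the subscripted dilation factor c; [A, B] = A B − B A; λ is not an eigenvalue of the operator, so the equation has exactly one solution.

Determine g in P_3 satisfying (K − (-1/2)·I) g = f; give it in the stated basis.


the result is g(x) = 2x^3 - 4x^2 + 6x - 3

write g with unknown coordinates in the stated basis and equate coefficients in (K − (-1/2)·I) g = f
solving from the highest basis element down gives g = 2x^3 - 4x^2 + 6x - 3
check: K g = 0
so K g − (-1/2)·g = x^3 - 2x^2 + 3x - 3/2 = f ✓


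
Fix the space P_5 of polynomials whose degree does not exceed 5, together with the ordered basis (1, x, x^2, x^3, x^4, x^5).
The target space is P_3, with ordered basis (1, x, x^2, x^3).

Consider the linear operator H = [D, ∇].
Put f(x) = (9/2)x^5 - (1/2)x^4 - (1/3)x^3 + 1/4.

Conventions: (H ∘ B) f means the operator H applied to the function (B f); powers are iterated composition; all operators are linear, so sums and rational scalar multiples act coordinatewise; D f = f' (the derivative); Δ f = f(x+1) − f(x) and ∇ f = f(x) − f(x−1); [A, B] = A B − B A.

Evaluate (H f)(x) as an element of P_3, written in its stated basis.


the image equals g(x) = 0

∇ f = (45/2)x^4 - 47x^3 + 47x^2 - (47/2)x + 14/3
D ∇ f = 90x^3 - 141x^2 + 94x - 47/2
D f = (45/2)x^4 - 2x^3 - x^2
∇ D f = 90x^3 - 141x^2 + 94x - 47/2
[D, ∇] f = 0


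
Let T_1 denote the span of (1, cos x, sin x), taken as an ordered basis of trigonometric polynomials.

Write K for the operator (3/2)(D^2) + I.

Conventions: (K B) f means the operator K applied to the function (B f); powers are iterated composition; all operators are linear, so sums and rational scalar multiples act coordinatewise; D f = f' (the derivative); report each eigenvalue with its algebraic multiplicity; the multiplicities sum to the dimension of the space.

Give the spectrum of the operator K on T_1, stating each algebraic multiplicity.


λ = -1/2 (multiplicity 2), λ = 1 (multiplicity 1)

image of 1: 1
image of cos x: -(1/2)cos x
image of sin x: -(1/2)sin x
the matrix is diagonal; its diagonal is (1, -1/2, -1/2)
for a triangular matrix the eigenvalues are the diagonal entries, with algebraic multiplicity their repetition count


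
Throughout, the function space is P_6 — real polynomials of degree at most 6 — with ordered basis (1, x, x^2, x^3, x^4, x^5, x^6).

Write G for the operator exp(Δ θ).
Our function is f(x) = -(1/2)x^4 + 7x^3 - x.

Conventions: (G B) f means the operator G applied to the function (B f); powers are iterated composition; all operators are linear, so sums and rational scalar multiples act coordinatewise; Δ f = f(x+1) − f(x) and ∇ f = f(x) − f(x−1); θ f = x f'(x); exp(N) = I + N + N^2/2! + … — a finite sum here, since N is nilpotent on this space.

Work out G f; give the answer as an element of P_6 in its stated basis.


the image equals g(x) = -(1/2)x^4 - x^3 + 15x^2 + 72x + 141/2

order-1 term: -8x^3 + 51x^2 + 55x + 18
order-2 term: -36x^2 + 66x + 133/2
order-3 term: -48x - 2
order-4 term: -12
the series for exp(Δ θ) f terminates at order 4
exp(Δ θ) f = -(1/2)x^4 - x^3 + 15x^2 + 72x + 141/2


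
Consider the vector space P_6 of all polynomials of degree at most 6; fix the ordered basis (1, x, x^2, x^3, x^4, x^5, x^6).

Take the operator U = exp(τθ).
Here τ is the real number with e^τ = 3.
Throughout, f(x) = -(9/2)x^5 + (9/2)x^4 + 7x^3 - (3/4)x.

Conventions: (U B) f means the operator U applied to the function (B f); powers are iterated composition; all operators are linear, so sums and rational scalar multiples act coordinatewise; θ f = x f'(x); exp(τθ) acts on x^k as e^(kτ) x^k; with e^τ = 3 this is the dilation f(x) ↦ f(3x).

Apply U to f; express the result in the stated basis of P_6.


exp(τθ) x^k = e^(kτ) x^k; with e^τ = 3 this sends x^k to 3^k x^k
x ↦ 3 x
x^3 ↦ 27 x^3
x^4 ↦ 81 x^4
x^5 ↦ 243 x^5
applying this coordinatewise to f: exp(τθ) f = -(2187/2)x^5 + (729/2)x^4 + 189x^3 - (9/4)x

the result is g(x) = -(2187/2)x^5 + (729/2)x^4 + 189x^3 - (9/4)x


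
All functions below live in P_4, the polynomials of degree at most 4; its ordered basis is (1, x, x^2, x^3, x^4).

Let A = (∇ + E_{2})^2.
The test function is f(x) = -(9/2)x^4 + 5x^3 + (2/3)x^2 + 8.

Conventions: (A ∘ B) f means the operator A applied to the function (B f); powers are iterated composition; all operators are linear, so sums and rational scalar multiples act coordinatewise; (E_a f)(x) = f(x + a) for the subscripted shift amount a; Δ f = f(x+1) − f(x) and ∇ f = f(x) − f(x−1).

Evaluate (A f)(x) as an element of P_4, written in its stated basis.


the result is g(x) = -(9/2)x^4 - 103x^3 - (1672/3)x^2 - 928x - 966

∇ f = -18x^3 + 42x^2 - (95/3)x + 53/6
E_{2} f = -(9/2)x^4 - 31x^3 - (232/3)x^2 - (244/3)x - 64/3
(∇ + E_{2}) f = -(9/2)x^4 - 49x^3 - (106/3)x^2 - 113x - 25/2
∇ (∇ + E_{2}) f = -18x^3 - 120x^2 + (175/3)x - 733/6
E_{2} (∇ + E_{2}) f = -(9/2)x^4 - 85x^3 - (1312/3)x^2 - (2959/3)x - 5063/6
(∇ + E_{2}) (∇ + E_{2}) f = -(9/2)x^4 - 103x^3 - (1672/3)x^2 - 928x - 966


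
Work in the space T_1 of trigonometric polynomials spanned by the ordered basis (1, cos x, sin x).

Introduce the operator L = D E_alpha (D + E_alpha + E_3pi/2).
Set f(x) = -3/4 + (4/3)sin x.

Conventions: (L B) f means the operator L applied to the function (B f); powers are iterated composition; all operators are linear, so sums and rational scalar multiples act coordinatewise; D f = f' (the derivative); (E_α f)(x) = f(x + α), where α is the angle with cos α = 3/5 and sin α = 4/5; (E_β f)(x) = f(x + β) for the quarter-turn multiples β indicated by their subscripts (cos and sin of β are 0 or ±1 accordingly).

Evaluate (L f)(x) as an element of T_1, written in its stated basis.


D f = (4/3)cos x
E_alpha f = -3/4 + (16/15)cos x + (4/5)sin x
E_3pi/2 f = -3/4 - (4/3)cos x
(D + E_alpha + E_3pi/2) f = -3/2 + (16/15)cos x + (4/5)sin x
E_alpha (D + E_alpha + E_3pi/2) f = -3/2 + (32/25)cos x - (28/75)sin x
D E_alpha (D + E_alpha + E_3pi/2) f = -(28/75)cos x - (32/25)sin x

the image equals g(x) = -(28/75)cos x - (32/25)sin x


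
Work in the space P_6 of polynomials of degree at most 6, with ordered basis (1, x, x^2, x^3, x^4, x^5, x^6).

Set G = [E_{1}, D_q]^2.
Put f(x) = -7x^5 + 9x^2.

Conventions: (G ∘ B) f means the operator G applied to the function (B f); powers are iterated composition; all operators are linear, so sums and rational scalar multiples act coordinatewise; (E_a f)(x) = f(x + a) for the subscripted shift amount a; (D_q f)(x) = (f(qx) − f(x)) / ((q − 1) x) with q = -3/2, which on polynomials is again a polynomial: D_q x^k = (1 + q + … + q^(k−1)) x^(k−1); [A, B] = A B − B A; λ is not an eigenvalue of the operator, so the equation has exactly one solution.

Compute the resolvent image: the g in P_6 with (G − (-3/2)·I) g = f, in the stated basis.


the result is g(x) = -(14/3)x^5 + 6x^2 + (6125/18)x - 875/8

write g with unknown coordinates in the stated basis and equate coefficients in (G − (-3/2)·I) g = f
solving from the highest basis element down gives g = -(14/3)x^5 + 6x^2 + (6125/18)x - 875/8
check: G g = -(6125/12)x + 2625/16
so G g − (-3/2)·g = -7x^5 + 9x^2 = f ✓


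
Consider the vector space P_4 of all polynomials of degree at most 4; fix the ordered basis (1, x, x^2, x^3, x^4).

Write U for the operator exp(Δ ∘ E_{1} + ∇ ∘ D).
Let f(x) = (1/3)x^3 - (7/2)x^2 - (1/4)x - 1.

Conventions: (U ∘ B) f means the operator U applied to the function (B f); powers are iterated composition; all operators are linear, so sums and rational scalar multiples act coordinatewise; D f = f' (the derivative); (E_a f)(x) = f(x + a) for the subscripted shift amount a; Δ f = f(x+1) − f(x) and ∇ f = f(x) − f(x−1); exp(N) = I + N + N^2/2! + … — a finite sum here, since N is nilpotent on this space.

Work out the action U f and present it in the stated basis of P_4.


order-1 term: x^2 - 2x - 197/12
order-2 term: x + 3/2
order-3 term: 1/3
the series for exp(Δ ∘ E_{1} + ∇ ∘ D) f terminates at order 3
exp(Δ ∘ E_{1} + ∇ ∘ D) f = (1/3)x^3 - (5/2)x^2 - (5/4)x - 187/12

the result is g(x) = (1/3)x^3 - (5/2)x^2 - (5/4)x - 187/12


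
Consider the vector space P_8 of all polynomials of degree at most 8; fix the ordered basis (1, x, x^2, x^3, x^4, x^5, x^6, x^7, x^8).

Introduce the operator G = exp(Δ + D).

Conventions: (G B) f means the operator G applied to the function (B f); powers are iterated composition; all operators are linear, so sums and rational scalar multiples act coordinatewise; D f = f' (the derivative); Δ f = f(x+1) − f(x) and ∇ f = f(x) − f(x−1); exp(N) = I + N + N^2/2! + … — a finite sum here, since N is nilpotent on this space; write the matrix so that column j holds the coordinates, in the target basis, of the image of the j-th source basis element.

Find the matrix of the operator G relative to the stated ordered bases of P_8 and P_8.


image of 1: 1
image of x: x + 2
image of x^2: x^2 + 4x + 5
image of x^3: x^3 + 6x^2 + 15x + 15
image of x^4: x^4 + 8x^3 + 30x^2 + 60x + 52
image of x^5: x^5 + 10x^4 + 50x^3 + 150x^2 + 260x + 203
image of x^6: x^6 + 12x^5 + 75x^4 + 300x^3 + 780x^2 + 1218x + 877
image of x^7: x^7 + 14x^6 + 105x^5 + 525x^4 + 1820x^3 + 4263x^2 + 6139x + 4140
image of x^8: x^8 + 16x^7 + 140x^6 + 840x^5 + 3640x^4 + 11368x^3 + 24556x^2 + 33120x + 21147
each image's coordinates form column j of the matrix

the matrix is [[1, 2, 5, 15, 52, 203, 877, 4140, 21147]; [0, 1, 4, 15, 60, 260, 1218, 6139, 33120]; [0, 0, 1, 6, 30, 150, 780, 4263, 24556]; [0, 0, 0, 1, 8, 50, 300, 1820, 11368]; [0, 0, 0, 0, 1, 10, 75, 525, 3640]; [0, 0, 0, 0, 0, 1, 12, 105, 840]; [0, 0, 0, 0, 0, 0, 1, 14, 140]; [0, 0, 0, 0, 0, 0, 0, 1, 16]; [0, 0, 0, 0, 0, 0, 0, 0, 1]] (rows listed top to bottom)


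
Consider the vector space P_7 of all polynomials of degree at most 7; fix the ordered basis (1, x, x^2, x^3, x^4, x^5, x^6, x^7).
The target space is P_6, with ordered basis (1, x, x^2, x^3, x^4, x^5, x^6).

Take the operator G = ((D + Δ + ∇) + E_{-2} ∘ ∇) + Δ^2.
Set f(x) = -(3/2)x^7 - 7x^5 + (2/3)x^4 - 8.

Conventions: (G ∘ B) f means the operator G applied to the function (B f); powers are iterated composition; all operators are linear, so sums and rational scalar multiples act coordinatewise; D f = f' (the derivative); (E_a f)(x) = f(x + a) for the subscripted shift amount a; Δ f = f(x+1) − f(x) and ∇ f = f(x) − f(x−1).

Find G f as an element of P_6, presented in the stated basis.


D f = -(21/2)x^6 - 35x^4 + (8/3)x^3
Δ f = -(21/2)x^6 - (63/2)x^5 - (175/2)x^4 - (719/6)x^3 - (195/2)x^2 - (257/6)x - 47/6
∇ f = -(21/2)x^6 + (63/2)x^5 - (175/2)x^4 + (751/6)x^3 - (211/2)x^2 + (289/6)x - 55/6
(D + Δ + ∇) f = -(63/2)x^6 - 210x^4 + 8x^3 - 203x^2 + (16/3)x - 17
∇ f = -(21/2)x^6 + (63/2)x^5 - (175/2)x^4 + (751/6)x^3 - (211/2)x^2 + (289/6)x - 55/6
E_{-2} ∇ f = -(21/2)x^6 + (315/2)x^5 - (2065/2)x^4 + (22591/6)x^3 - (15993/2)x^2 + (55849/6)x - 27653/6
((D + Δ + ∇) + E_{-2} ∘ ∇) f = -42x^6 + (315/2)x^5 - (2485/2)x^4 + (22639/6)x^3 - (16399/2)x^2 + (18627/2)x - 27755/6
Δ f = -(21/2)x^6 - (63/2)x^5 - (175/2)x^4 - (719/6)x^3 - (195/2)x^2 - (257/6)x - 47/6
Δ Δ f = -63x^5 - 315x^4 - 875x^3 - 1357x^2 - 1125x - 1169/3
(((D + Δ + ∇) + E_{-2} ∘ ∇) + Δ^2) f = -42x^6 + (189/2)x^5 - (3115/2)x^4 + (17389/6)x^3 - (19113/2)x^2 + (16377/2)x - 10031/2

the image equals g(x) = -42x^6 + (189/2)x^5 - (3115/2)x^4 + (17389/6)x^3 - (19113/2)x^2 + (16377/2)x - 10031/2


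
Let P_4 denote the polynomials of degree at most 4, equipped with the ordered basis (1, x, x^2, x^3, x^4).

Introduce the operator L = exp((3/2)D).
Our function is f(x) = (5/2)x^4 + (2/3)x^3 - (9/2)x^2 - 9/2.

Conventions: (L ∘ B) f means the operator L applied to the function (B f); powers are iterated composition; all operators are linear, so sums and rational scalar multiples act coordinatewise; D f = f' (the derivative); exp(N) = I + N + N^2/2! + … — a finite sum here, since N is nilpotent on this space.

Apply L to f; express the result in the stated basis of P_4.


the result is g(x) = (5/2)x^4 + (47/3)x^3 + (129/4)x^2 + (99/4)x + 9/32

order-1 term: 15x^3 + 3x^2 - (27/2)x
order-2 term: (135/4)x^2 + (9/2)x - 81/8
order-3 term: (135/4)x + 9/4
order-4 term: 405/32
the series for exp((3/2)D) f terminates at order 4
exp((3/2)D) f = (5/2)x^4 + (47/3)x^3 + (129/4)x^2 + (99/4)x + 9/32
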